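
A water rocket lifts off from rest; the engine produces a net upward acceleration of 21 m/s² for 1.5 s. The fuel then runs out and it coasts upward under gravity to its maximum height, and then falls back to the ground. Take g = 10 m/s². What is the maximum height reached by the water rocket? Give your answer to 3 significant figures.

73.2 m

Phase 1 (powered ascent): v₀ = 0 m/s, a = 21 m/s².
v = v₀ + at = 0 + (21)(1.5) = 31.5 m/s
Δx = v₀t + ½at² = 0·1.5 + 0.5·21·1.5² = 23.6 m

Phase 2 (coasting upward): v₀ = 31.5 m/s, a = -10 m/s².
v = v₀ + at → t = (0 − 31.5) / -10 = 3.15 s
v² = v₀² + 2aΔx → Δx = (0² − 31.5²)/(2·-10) = 49.6 m
Maximum height = 23.6 + 49.6 = 73.2 m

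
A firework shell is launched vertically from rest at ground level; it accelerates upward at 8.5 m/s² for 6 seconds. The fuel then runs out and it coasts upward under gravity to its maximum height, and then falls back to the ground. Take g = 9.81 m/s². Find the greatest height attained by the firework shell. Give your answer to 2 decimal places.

285.57 m

Phase 1 (powered ascent): v₀ = 0 m/s, a = 8.5 m/s².
v = v₀ + at = 0 + (8.5)(6) = 51.0 m/s
Δx = v₀t + ½at² = 0·6 + 0.5·8.5·6² = 153 m

Phase 2 (coasting upward): v₀ = 51.0 m/s, a = -9.81 m/s².
v = v₀ + at → t = (0 − 51.0) / -9.81 = 5.20 s
v² = v₀² + 2aΔx → Δx = (0² − 51.0²)/(2·-9.81) = 133 m
Maximum height = 153 + 133 = 286 m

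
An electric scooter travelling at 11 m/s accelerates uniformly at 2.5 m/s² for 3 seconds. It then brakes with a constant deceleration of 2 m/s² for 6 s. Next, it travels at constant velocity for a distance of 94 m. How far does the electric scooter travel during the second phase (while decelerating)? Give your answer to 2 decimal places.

Phase 1 (accelerating): v₀ = 11.0 m/s, a = 2.5 m/s².
v = v₀ + at = 11.0 + (2.5)(3) = 18.5 m/s
Δx = v₀t + ½at² = 11.0·3 + 0.5·2.5·3² = 44.2 m

Phase 2 (decelerating): v₀ = 18.5 m/s, a = -2 m/s².
v = v₀ + at = 18.5 + (-2)(6) = 6.50 m/s
Δx = v₀t + ½at² = 18.5·6 + 0.5·-2·6² = 75.0 m
Distance in phase 2 = 75.0 m

75.00 m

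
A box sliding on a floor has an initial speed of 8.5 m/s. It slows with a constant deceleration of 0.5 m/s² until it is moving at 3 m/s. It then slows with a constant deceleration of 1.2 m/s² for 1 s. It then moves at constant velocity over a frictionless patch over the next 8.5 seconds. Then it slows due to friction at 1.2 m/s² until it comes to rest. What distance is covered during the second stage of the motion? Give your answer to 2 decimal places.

2.40 m

Phase 1 (decelerating): v₀ = 8.50 m/s, a = -0.5 m/s².
v = v₀ + at → t = (3 − 8.50) / -0.5 = 11.0 s
v² = v₀² + 2aΔx → Δx = (3² − 8.50²)/(2·-0.5) = 63.2 m

Phase 2 (decelerating): v₀ = 3.00 m/s, a = -1.2 m/s².
v = v₀ + at = 3.00 + (-1.2)(1) = 1.80 m/s
Δx = v₀t + ½at² = 3.00·1 + 0.5·-1.2·1² = 2.40 m
Distance in phase 2 = 2.40 m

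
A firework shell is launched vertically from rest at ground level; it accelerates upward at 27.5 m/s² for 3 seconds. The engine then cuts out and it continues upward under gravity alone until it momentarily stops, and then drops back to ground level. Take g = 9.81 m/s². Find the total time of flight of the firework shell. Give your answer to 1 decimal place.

21.2 s

Phase 1 (powered ascent): v₀ = 0 m/s, a = 27.5 m/s².
v = v₀ + at = 0 + (27.5)(3) = 82.5 m/s
Δx = v₀t + ½at² = 0·3 + 0.5·27.5·3² = 124 m

Phase 2 (coasting upward): v₀ = 82.5 m/s, a = -9.81 m/s².
v = v₀ + at → t = (0 − 82.5) / -9.81 = 8.41 s
v² = v₀² + 2aΔx → Δx = (0² − 82.5²)/(2·-9.81) = 347 m

Phase 3 (free fall): v₀ = 0 m/s, a = -9.81 m/s².
Falls 471 m from rest: t = √(2·471/9.81) = 9.80 s; v = g·t = 96.1 m/s.
Total time = 3.00 + 8.41 + 9.80 = 21.2 s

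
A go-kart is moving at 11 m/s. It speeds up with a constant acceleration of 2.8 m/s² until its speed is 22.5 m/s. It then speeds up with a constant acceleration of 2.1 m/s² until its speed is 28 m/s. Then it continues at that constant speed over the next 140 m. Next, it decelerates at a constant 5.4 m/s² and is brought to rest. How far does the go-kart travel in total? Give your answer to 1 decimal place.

Phase 1 (accelerating): v₀ = 11.0 m/s, a = 2.8 m/s².
v = v₀ + at → t = (22.5 − 11.0) / 2.8 = 4.11 s
v² = v₀² + 2aΔx → Δx = (22.5² − 11.0²)/(2·2.8) = 68.8 m

Phase 2 (accelerating): v₀ = 22.5 m/s, a = 2.1 m/s².
v = v₀ + at → t = (28 − 22.5) / 2.1 = 2.62 s
v² = v₀² + 2aΔx → Δx = (28² − 22.5²)/(2·2.1) = 66.1 m

Phase 3 (constant speed): v₀ = 28.0 m/s, a = 0 m/s².
Constant speed: t = d/v = 140/28.0 = 5.00 s

Phase 4 (decelerating): v₀ = 28.0 m/s, a = -5.4 m/s².
v = v₀ + at → t = (0 − 28.0) / -5.4 = 5.19 s
v² = v₀² + 2aΔx → Δx = (0² − 28.0²)/(2·-5.4) = 72.6 m
Total distance = 68.8 + 66.1 + 140 + 72.6 = 348 m

347.5 m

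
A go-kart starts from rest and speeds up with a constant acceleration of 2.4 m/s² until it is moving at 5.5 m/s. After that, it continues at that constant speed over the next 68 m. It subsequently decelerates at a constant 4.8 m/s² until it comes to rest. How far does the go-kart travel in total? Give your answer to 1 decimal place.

77.5 m

Phase 1 (accelerating): v₀ = 0 m/s, a = 2.4 m/s².
v = v₀ + at → t = (5.5 − 0) / 2.4 = 2.29 s
v² = v₀² + 2aΔx → Δx = (5.5² − 0²)/(2·2.4) = 6.30 m

Phase 2 (constant speed): v₀ = 5.50 m/s, a = 0 m/s².
Constant speed: t = d/v = 68/5.50 = 12.4 s

Phase 3 (decelerating): v₀ = 5.50 m/s, a = -4.8 m/s².
v = v₀ + at → t = (0 − 5.50) / -4.8 = 1.15 s
v² = v₀² + 2aΔx → Δx = (0² − 5.50²)/(2·-4.8) = 3.15 m
Total distance = 6.30 + 68.0 + 3.15 = 77.5 m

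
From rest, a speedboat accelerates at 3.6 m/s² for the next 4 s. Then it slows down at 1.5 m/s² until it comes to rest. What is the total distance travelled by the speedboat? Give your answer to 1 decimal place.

97.9 m

Phase 1 (accelerating): v₀ = 0 m/s, a = 3.6 m/s².
v = v₀ + at = 0 + (3.6)(4) = 14.4 m/s
Δx = v₀t + ½at² = 0·4 + 0.5·3.6·4² = 28.8 m

Phase 2 (decelerating): v₀ = 14.4 m/s, a = -1.5 m/s².
v = v₀ + at → t = (0 − 14.4) / -1.5 = 9.60 s
v² = v₀² + 2aΔx → Δx = (0² − 14.4²)/(2·-1.5) = 69.1 m
Total distance = 28.8 + 69.1 = 97.9 m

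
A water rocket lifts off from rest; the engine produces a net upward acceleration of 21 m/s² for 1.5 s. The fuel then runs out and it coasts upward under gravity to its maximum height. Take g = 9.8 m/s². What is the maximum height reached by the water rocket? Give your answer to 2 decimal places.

74.25 m

Phase 1 (powered ascent): v₀ = 0 m/s, a = 21 m/s².
v = v₀ + at = 0 + (21)(1.5) = 31.5 m/s
Δx = v₀t + ½at² = 0·1.5 + 0.5·21·1.5² = 23.6 m

Phase 2 (coasting upward): v₀ = 31.5 m/s, a = -9.8 m/s².
v = v₀ + at → t = (0 − 31.5) / -9.8 = 3.21 s
v² = v₀² + 2aΔx → Δx = (0² − 31.5²)/(2·-9.8) = 50.6 m
Maximum height = 23.6 + 50.6 = 74.2 m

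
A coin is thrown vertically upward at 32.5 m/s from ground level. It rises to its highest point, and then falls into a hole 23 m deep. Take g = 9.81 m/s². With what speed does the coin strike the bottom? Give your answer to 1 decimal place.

38.8 m/s

Phase 1 (rising): v₀ = 32.5 m/s, a = -9.81 m/s².
v = v₀ + at → t = (0 − 32.5) / -9.81 = 3.31 s
v² = v₀² + 2aΔx → Δx = (0² − 32.5²)/(2·-9.81) = 53.8 m

Phase 2 (falling): v₀ = 0 m/s, a = -9.81 m/s².
Falls 76.8 m from rest: t = √(2·76.8/9.81) = 3.96 s; v = g·t = 38.8 m/s.
Final speed = 38.8 m/s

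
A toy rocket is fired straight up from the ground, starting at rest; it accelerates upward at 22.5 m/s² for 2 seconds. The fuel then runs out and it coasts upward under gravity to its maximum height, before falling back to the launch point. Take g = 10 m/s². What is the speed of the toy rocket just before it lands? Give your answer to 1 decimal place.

54.1 m/s

Phase 1 (powered ascent): v₀ = 0 m/s, a = 22.5 m/s².
v = v₀ + at = 0 + (22.5)(2) = 45.0 m/s
Δx = v₀t + ½at² = 0·2 + 0.5·22.5·2² = 45.0 m

Phase 2 (coasting upward): v₀ = 45.0 m/s, a = -10 m/s².
v = v₀ + at → t = (0 − 45.0) / -10 = 4.50 s
v² = v₀² + 2aΔx → Δx = (0² − 45.0²)/(2·-10) = 101 m

Phase 3 (free fall): v₀ = 0 m/s, a = -10 m/s².
Falls 146 m from rest: t = √(2·146/10) = 5.41 s; v = g·t = 54.1 m/s.
Impact speed = 54.1 m/s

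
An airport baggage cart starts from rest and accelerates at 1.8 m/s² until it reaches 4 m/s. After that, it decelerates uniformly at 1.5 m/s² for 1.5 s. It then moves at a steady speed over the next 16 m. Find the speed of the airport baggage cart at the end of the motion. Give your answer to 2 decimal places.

1.75 m/s

Phase 1 (accelerating): v₀ = 0 m/s, a = 1.8 m/s².
v = v₀ + at → t = (4 − 0) / 1.8 = 2.22 s
v² = v₀² + 2aΔx → Δx = (4² − 0²)/(2·1.8) = 4.44 m

Phase 2 (decelerating): v₀ = 4.00 m/s, a = -1.5 m/s².
v = v₀ + at = 4.00 + (-1.5)(1.5) = 1.75 m/s
Δx = v₀t + ½at² = 4.00·1.5 + 0.5·-1.5·1.5² = 4.31 m

Phase 3 (constant speed): v₀ = 1.75 m/s, a = 0 m/s².
Constant speed: t = d/v = 16/1.75 = 9.14 s
Final speed = 1.75 m/s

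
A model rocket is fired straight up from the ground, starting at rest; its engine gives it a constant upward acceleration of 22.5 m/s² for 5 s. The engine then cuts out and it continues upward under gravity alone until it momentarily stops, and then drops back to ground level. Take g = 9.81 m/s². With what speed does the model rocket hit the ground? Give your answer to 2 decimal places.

134.81 m/s

Phase 1 (powered ascent): v₀ = 0 m/s, a = 22.5 m/s².
v = v₀ + at = 0 + (22.5)(5) = 112 m/s
Δx = v₀t + ½at² = 0·5 + 0.5·22.5·5² = 281 m

Phase 2 (coasting upward): v₀ = 112 m/s, a = -9.81 m/s².
v = v₀ + at → t = (0 − 112) / -9.81 = 11.5 s
v² = v₀² + 2aΔx → Δx = (0² − 112²)/(2·-9.81) = 645 m

Phase 3 (free fall): v₀ = 0 m/s, a = -9.81 m/s².
Falls 926 m from rest: t = √(2·926/9.81) = 13.7 s; v = g·t = 135 m/s.
Impact speed = 135 m/s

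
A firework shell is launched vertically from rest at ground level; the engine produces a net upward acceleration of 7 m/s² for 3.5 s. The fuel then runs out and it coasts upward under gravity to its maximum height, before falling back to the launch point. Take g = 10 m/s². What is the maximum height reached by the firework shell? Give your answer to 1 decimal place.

72.9 m

Phase 1 (powered ascent): v₀ = 0 m/s, a = 7 m/s².
v = v₀ + at = 0 + (7)(3.5) = 24.5 m/s
Δx = v₀t + ½at² = 0·3.5 + 0.5·7·3.5² = 42.9 m

Phase 2 (coasting upward): v₀ = 24.5 m/s, a = -10 m/s².
v = v₀ + at → t = (0 − 24.5) / -10 = 2.45 s
v² = v₀² + 2aΔx → Δx = (0² − 24.5²)/(2·-10) = 30.0 m
Maximum height = 42.9 + 30.0 = 72.9 m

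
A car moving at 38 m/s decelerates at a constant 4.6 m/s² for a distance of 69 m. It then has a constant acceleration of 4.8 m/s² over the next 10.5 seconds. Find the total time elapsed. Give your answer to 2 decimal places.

Phase 1 (decelerating): v₀ = 38.0 m/s, a = -4.6 m/s².
v² = v₀² + 2aΔx = 38.0² + 2·-4.6·69 = 809 → v = 28.4 m/s
t = (v − v₀)/a = (28.4 − 38.0)/-4.6 = 2.08 s

Phase 2 (accelerating): v₀ = 28.4 m/s, a = 4.8 m/s².
v = v₀ + at = 28.4 + (4.8)(10.5) = 78.8 m/s
Δx = v₀t + ½at² = 28.4·10.5 + 0.5·4.8·10.5² = 563 m
Total time = 2.08 + 10.5 = 12.6 s

12.58 s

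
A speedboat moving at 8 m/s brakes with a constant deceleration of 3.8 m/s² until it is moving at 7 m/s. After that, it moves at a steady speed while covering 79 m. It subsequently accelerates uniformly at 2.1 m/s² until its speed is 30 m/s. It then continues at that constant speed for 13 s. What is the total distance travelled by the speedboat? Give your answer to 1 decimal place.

Phase 1 (decelerating): v₀ = 8.00 m/s, a = -3.8 m/s².
v = v₀ + at → t = (7 − 8.00) / -3.8 = 0.263 s
v² = v₀² + 2aΔx → Δx = (7² − 8.00²)/(2·-3.8) = 1.97 m

Phase 2 (constant speed): v₀ = 7.00 m/s, a = 0 m/s².
Constant speed: t = d/v = 79/7.00 = 11.3 s

Phase 3 (accelerating): v₀ = 7.00 m/s, a = 2.1 m/s².
v = v₀ + at → t = (30 − 7.00) / 2.1 = 11.0 s
v² = v₀² + 2aΔx → Δx = (30² − 7.00²)/(2·2.1) = 203 m

Phase 4 (constant speed): v₀ = 30.0 m/s, a = 0 m/s².
v = v₀ + at = 30.0 + (0)(13) = 30.0 m/s
Δx = v₀t + ½at² = 30.0·13 + 0.5·0·13² = 390 m
Total distance = 1.97 + 79.0 + 203 + 390 = 674 m

673.6 m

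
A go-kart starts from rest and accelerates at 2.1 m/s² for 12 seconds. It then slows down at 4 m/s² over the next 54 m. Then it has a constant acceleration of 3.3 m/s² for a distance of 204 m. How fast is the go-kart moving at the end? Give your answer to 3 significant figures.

39.4 m/s

Phase 1 (accelerating): v₀ = 0 m/s, a = 2.1 m/s².
v = v₀ + at = 0 + (2.1)(12) = 25.2 m/s
Δx = v₀t + ½at² = 0·12 + 0.5·2.1·12² = 151 m

Phase 2 (decelerating): v₀ = 25.2 m/s, a = -4 m/s².
v² = v₀² + 2aΔx = 25.2² + 2·-4·54 = 203 → v = 14.2 m/s
t = (v − v₀)/a = (14.2 − 25.2)/-4 = 2.74 s

Phase 3 (accelerating): v₀ = 14.2 m/s, a = 3.3 m/s².
v² = v₀² + 2aΔx = 14.2² + 2·3.3·204 = 1550 → v = 39.4 m/s
t = (v − v₀)/a = (39.4 − 14.2)/3.3 = 7.61 s
Final speed = 39.4 m/s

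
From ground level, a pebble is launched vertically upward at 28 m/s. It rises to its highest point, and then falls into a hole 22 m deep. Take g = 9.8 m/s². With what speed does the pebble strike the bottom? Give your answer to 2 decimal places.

Phase 1 (rising): v₀ = 28.0 m/s, a = -9.8 m/s².
v = v₀ + at → t = (0 − 28.0) / -9.8 = 2.86 s
v² = v₀² + 2aΔx → Δx = (0² − 28.0²)/(2·-9.8) = 40.0 m

Phase 2 (falling): v₀ = 0 m/s, a = -9.8 m/s².
Falls 62.0 m from rest: t = √(2·62.0/9.8) = 3.56 s; v = g·t = 34.9 m/s.
Final speed = 34.9 m/s

34.86 m/s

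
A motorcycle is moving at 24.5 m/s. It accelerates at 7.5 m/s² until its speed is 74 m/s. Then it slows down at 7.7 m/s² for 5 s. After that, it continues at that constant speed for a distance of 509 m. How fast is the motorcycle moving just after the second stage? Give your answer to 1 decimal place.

35.5 m/s

Phase 1 (accelerating): v₀ = 24.5 m/s, a = 7.5 m/s².
v = v₀ + at → t = (74 − 24.5) / 7.5 = 6.60 s
v² = v₀² + 2aΔx → Δx = (74² − 24.5²)/(2·7.5) = 325 m

Phase 2 (decelerating): v₀ = 74.0 m/s, a = -7.7 m/s².
v = v₀ + at = 74.0 + (-7.7)(5) = 35.5 m/s
Δx = v₀t + ½at² = 74.0·5 + 0.5·-7.7·5² = 274 m
Speed at end of phase 2 = 35.5 m/s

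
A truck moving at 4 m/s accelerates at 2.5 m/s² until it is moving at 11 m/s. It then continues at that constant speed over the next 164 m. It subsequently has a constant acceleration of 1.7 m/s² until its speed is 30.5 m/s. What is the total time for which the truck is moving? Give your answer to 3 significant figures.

29.2 s

Phase 1 (accelerating): v₀ = 4.00 m/s, a = 2.5 m/s².
v = v₀ + at → t = (11 − 4.00) / 2.5 = 2.80 s
v² = v₀² + 2aΔx → Δx = (11² − 4.00²)/(2·2.5) = 21.0 m

Phase 2 (constant speed): v₀ = 11.0 m/s, a = 0 m/s².
Constant speed: t = d/v = 164/11.0 = 14.9 s

Phase 3 (accelerating): v₀ = 11.0 m/s, a = 1.7 m/s².
v = v₀ + at → t = (30.5 − 11.0) / 1.7 = 11.5 s
v² = v₀² + 2aΔx → Δx = (30.5² − 11.0²)/(2·1.7) = 238 m
Total time = 2.80 + 14.9 + 11.5 = 29.2 s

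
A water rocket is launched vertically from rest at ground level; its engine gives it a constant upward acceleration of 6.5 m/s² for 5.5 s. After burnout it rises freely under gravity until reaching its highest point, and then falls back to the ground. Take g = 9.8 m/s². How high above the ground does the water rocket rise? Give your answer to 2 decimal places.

Phase 1 (powered ascent): v₀ = 0 m/s, a = 6.5 m/s².
v = v₀ + at = 0 + (6.5)(5.5) = 35.8 m/s
Δx = v₀t + ½at² = 0·5.5 + 0.5·6.5·5.5² = 98.3 m

Phase 2 (coasting upward): v₀ = 35.8 m/s, a = -9.8 m/s².
v = v₀ + at → t = (0 − 35.8) / -9.8 = 3.65 s
v² = v₀² + 2aΔx → Δx = (0² − 35.8²)/(2·-9.8) = 65.2 m
Maximum height = 98.3 + 65.2 = 164 m

163.52 m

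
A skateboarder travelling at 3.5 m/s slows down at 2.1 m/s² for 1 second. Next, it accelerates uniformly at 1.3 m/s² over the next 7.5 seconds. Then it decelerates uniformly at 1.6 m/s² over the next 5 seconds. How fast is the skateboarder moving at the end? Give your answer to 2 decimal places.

Phase 1 (decelerating): v₀ = 3.50 m/s, a = -2.1 m/s².
v = v₀ + at = 3.50 + (-2.1)(1) = 1.40 m/s
Δx = v₀t + ½at² = 3.50·1 + 0.5·-2.1·1² = 2.45 m

Phase 2 (accelerating): v₀ = 1.40 m/s, a = 1.3 m/s².
v = v₀ + at = 1.40 + (1.3)(7.5) = 11.2 m/s
Δx = v₀t + ½at² = 1.40·7.5 + 0.5·1.3·7.5² = 47.1 m

Phase 3 (decelerating): v₀ = 11.2 m/s, a = -1.6 m/s².
v = v₀ + at = 11.2 + (-1.6)(5) = 3.15 m/s
Δx = v₀t + ½at² = 11.2·5 + 0.5·-1.6·5² = 35.8 m
Final speed = 3.15 m/s

3.15 m/s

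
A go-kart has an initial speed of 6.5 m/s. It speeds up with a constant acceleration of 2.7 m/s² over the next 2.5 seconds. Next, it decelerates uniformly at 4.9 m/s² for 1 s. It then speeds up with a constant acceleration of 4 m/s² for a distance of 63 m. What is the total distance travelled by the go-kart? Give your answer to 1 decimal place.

98.5 m

Phase 1 (accelerating): v₀ = 6.50 m/s, a = 2.7 m/s².
v = v₀ + at = 6.50 + (2.7)(2.5) = 13.2 m/s
Δx = v₀t + ½at² = 6.50·2.5 + 0.5·2.7·2.5² = 24.7 m

Phase 2 (decelerating): v₀ = 13.2 m/s, a = -4.9 m/s².
v = v₀ + at = 13.2 + (-4.9)(1) = 8.35 m/s
Δx = v₀t + ½at² = 13.2·1 + 0.5·-4.9·1² = 10.8 m

Phase 3 (accelerating): v₀ = 8.35 m/s, a = 4 m/s².
v² = v₀² + 2aΔx = 8.35² + 2·4·63 = 574 → v = 24.0 m/s
t = (v − v₀)/a = (24.0 − 8.35)/4 = 3.90 s
Total distance = 24.7 + 10.8 + 63.0 = 98.5 m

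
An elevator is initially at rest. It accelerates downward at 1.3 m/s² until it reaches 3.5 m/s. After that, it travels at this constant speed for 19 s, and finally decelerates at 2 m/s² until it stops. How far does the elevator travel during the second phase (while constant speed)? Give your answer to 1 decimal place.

Phase 1 (accelerating): v₀ = 0 m/s, a = 1.3 m/s².
v = v₀ + at → t = (3.5 − 0) / 1.3 = 2.69 s
v² = v₀² + 2aΔx → Δx = (3.5² − 0²)/(2·1.3) = 4.71 m

Phase 2 (constant speed): v₀ = 3.50 m/s, a = 0 m/s².
v = v₀ + at = 3.50 + (0)(19) = 3.50 m/s
Δx = v₀t + ½at² = 3.50·19 + 0.5·0·19² = 66.5 m
Distance in phase 2 = 66.5 m

66.5 m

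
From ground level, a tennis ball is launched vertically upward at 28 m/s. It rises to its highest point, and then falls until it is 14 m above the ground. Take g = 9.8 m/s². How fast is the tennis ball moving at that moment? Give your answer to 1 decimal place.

22.6 m/s

Phase 1 (rising): v₀ = 28.0 m/s, a = -9.8 m/s².
v = v₀ + at → t = (0 − 28.0) / -9.8 = 2.86 s
v² = v₀² + 2aΔx → Δx = (0² − 28.0²)/(2·-9.8) = 40.0 m

Phase 2 (falling): v₀ = 0 m/s, a = -9.8 m/s².
Falls 26.0 m from rest: t = √(2·26.0/9.8) = 2.30 s; v = g·t = 22.6 m/s.
Final speed = 22.6 m/s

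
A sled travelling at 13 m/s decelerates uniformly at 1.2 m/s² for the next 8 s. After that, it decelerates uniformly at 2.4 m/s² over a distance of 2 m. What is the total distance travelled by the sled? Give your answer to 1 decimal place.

67.6 m

Phase 1 (decelerating): v₀ = 13.0 m/s, a = -1.2 m/s².
v = v₀ + at = 13.0 + (-1.2)(8) = 3.40 m/s
Δx = v₀t + ½at² = 13.0·8 + 0.5·-1.2·8² = 65.6 m

Phase 2 (decelerating): v₀ = 3.40 m/s, a = -2.4 m/s².
v² = v₀² + 2aΔx = 3.40² + 2·-2.4·2 = 1.96 → v = 1.40 m/s
t = (v − v₀)/a = (1.40 − 3.40)/-2.4 = 0.833 s
Total distance = 65.6 + 2.00 = 67.6 m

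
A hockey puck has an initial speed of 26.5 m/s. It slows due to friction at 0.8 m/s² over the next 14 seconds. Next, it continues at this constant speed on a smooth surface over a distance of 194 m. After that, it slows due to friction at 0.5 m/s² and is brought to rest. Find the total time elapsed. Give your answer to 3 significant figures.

57.3 s

Phase 1 (decelerating): v₀ = 26.5 m/s, a = -0.8 m/s².
v = v₀ + at = 26.5 + (-0.8)(14) = 15.3 m/s
Δx = v₀t + ½at² = 26.5·14 + 0.5·-0.8·14² = 293 m

Phase 2 (constant speed): v₀ = 15.3 m/s, a = 0 m/s².
Constant speed: t = d/v = 194/15.3 = 12.7 s

Phase 3 (decelerating): v₀ = 15.3 m/s, a = -0.5 m/s².
v = v₀ + at → t = (0 − 15.3) / -0.5 = 30.6 s
v² = v₀² + 2aΔx → Δx = (0² − 15.3²)/(2·-0.5) = 234 m
Total time = 14.0 + 12.7 + 30.6 = 57.3 s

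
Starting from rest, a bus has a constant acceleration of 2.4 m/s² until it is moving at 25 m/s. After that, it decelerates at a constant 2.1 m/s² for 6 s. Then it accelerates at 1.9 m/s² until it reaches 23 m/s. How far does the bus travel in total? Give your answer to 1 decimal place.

341.2 m

Phase 1 (accelerating): v₀ = 0 m/s, a = 2.4 m/s².
v = v₀ + at → t = (25 − 0) / 2.4 = 10.4 s
v² = v₀² + 2aΔx → Δx = (25² − 0²)/(2·2.4) = 130 m

Phase 2 (decelerating): v₀ = 25.0 m/s, a = -2.1 m/s².
v = v₀ + at = 25.0 + (-2.1)(6) = 12.4 m/s
Δx = v₀t + ½at² = 25.0·6 + 0.5·-2.1·6² = 112 m

Phase 3 (accelerating): v₀ = 12.4 m/s, a = 1.9 m/s².
v = v₀ + at → t = (23 − 12.4) / 1.9 = 5.58 s
v² = v₀² + 2aΔx → Δx = (23² − 12.4²)/(2·1.9) = 98.7 m
Total distance = 130 + 112 + 98.7 = 341 m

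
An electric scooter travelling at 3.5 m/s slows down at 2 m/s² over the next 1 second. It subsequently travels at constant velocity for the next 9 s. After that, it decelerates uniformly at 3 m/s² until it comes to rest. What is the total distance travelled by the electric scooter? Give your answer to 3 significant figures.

Phase 1 (decelerating): v₀ = 3.50 m/s, a = -2 m/s².
v = v₀ + at = 3.50 + (-2)(1) = 1.50 m/s
Δx = v₀t + ½at² = 3.50·1 + 0.5·-2·1² = 2.50 m

Phase 2 (constant speed): v₀ = 1.50 m/s, a = 0 m/s².
v = v₀ + at = 1.50 + (0)(9) = 1.50 m/s
Δx = v₀t + ½at² = 1.50·9 + 0.5·0·9² = 13.5 m

Phase 3 (decelerating): v₀ = 1.50 m/s, a = -3 m/s².
v = v₀ + at → t = (0 − 1.50) / -3 = 0.500 s
v² = v₀² + 2aΔx → Δx = (0² − 1.50²)/(2·-3) = 0.375 m
Total distance = 2.50 + 13.5 + 0.375 = 16.4 m

16.4 m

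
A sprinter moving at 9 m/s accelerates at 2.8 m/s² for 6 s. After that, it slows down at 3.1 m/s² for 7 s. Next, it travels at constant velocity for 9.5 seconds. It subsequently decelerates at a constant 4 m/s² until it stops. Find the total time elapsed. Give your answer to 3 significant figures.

23.5 s

Phase 1 (accelerating): v₀ = 9.00 m/s, a = 2.8 m/s².
v = v₀ + at = 9.00 + (2.8)(6) = 25.8 m/s
Δx = v₀t + ½at² = 9.00·6 + 0.5·2.8·6² = 104 m

Phase 2 (decelerating): v₀ = 25.8 m/s, a = -3.1 m/s².
v = v₀ + at = 25.8 + (-3.1)(7) = 4.10 m/s
Δx = v₀t + ½at² = 25.8·7 + 0.5·-3.1·7² = 105 m

Phase 3 (constant speed): v₀ = 4.10 m/s, a = 0 m/s².
v = v₀ + at = 4.10 + (0)(9.5) = 4.10 m/s
Δx = v₀t + ½at² = 4.10·9.5 + 0.5·0·9.5² = 38.9 m

Phase 4 (decelerating): v₀ = 4.10 m/s, a = -4 m/s².
v = v₀ + at → t = (0 − 4.10) / -4 = 1.02 s
v² = v₀² + 2aΔx → Δx = (0² − 4.10²)/(2·-4) = 2.10 m
Total time = 6.00 + 7.00 + 9.50 + 1.02 = 23.5 s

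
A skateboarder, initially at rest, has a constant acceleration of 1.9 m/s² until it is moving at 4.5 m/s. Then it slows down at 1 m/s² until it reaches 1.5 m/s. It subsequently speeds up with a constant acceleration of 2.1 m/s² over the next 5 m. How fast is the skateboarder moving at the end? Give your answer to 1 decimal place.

4.8 m/s

Phase 1 (accelerating): v₀ = 0 m/s, a = 1.9 m/s².
v = v₀ + at → t = (4.5 − 0) / 1.9 = 2.37 s
v² = v₀² + 2aΔx → Δx = (4.5² − 0²)/(2·1.9) = 5.33 m

Phase 2 (decelerating): v₀ = 4.50 m/s, a = -1 m/s².
v = v₀ + at → t = (1.5 − 4.50) / -1 = 3.00 s
v² = v₀² + 2aΔx → Δx = (1.5² − 4.50²)/(2·-1) = 9.00 m

Phase 3 (accelerating): v₀ = 1.50 m/s, a = 2.1 m/s².
v² = v₀² + 2aΔx = 1.50² + 2·2.1·5 = 23.2 → v = 4.82 m/s
t = (v − v₀)/a = (4.82 − 1.50)/2.1 = 1.58 s
Final speed = 4.82 m/s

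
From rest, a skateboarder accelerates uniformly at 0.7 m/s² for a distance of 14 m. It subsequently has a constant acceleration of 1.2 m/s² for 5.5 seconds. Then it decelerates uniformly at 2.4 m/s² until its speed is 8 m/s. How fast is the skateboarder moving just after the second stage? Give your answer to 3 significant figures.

Phase 1 (accelerating): v₀ = 0 m/s, a = 0.7 m/s².
v² = v₀² + 2aΔx = 0² + 2·0.7·14 = 19.6 → v = 4.43 m/s
t = (v − v₀)/a = (4.43 − 0)/0.7 = 6.32 s

Phase 2 (accelerating): v₀ = 4.43 m/s, a = 1.2 m/s².
v = v₀ + at = 4.43 + (1.2)(5.5) = 11.0 m/s
Δx = v₀t + ½at² = 4.43·5.5 + 0.5·1.2·5.5² = 42.5 m
Speed at end of phase 2 = 11.0 m/s

11.0 m/s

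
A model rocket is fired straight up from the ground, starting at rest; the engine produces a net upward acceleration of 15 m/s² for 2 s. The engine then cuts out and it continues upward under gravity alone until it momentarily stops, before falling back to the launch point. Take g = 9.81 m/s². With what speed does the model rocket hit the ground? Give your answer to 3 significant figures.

Phase 1 (powered ascent): v₀ = 0 m/s, a = 15 m/s².
v = v₀ + at = 0 + (15)(2) = 30.0 m/s
Δx = v₀t + ½at² = 0·2 + 0.5·15·2² = 30.0 m

Phase 2 (coasting upward): v₀ = 30.0 m/s, a = -9.81 m/s².
v = v₀ + at → t = (0 − 30.0) / -9.81 = 3.06 s
v² = v₀² + 2aΔx → Δx = (0² − 30.0²)/(2·-9.81) = 45.9 m

Phase 3 (free fall): v₀ = 0 m/s, a = -9.81 m/s².
Falls 75.9 m from rest: t = √(2·75.9/9.81) = 3.93 s; v = g·t = 38.6 m/s.
Impact speed = 38.6 m/s

38.6 m/s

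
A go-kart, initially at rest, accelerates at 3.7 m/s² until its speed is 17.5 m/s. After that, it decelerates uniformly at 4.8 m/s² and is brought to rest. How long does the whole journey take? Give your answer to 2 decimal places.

Phase 1 (accelerating): v₀ = 0 m/s, a = 3.7 m/s².
v = v₀ + at → t = (17.5 − 0) / 3.7 = 4.73 s
v² = v₀² + 2aΔx → Δx = (17.5² − 0²)/(2·3.7) = 41.4 m

Phase 2 (decelerating): v₀ = 17.5 m/s, a = -4.8 m/s².
v = v₀ + at → t = (0 − 17.5) / -4.8 = 3.65 s
v² = v₀² + 2aΔx → Δx = (0² − 17.5²)/(2·-4.8) = 31.9 m
Total time = 4.73 + 3.65 = 8.38 s

8.38 s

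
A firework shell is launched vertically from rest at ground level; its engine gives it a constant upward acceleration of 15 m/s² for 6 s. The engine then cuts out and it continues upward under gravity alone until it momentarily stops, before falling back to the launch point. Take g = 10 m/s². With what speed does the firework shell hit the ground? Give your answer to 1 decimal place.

116.2 m/s

Phase 1 (powered ascent): v₀ = 0 m/s, a = 15 m/s².
v = v₀ + at = 0 + (15)(6) = 90.0 m/s
Δx = v₀t + ½at² = 0·6 + 0.5·15·6² = 270 m

Phase 2 (coasting upward): v₀ = 90.0 m/s, a = -10 m/s².
v = v₀ + at → t = (0 − 90.0) / -10 = 9.00 s
v² = v₀² + 2aΔx → Δx = (0² − 90.0²)/(2·-10) = 405 m

Phase 3 (free fall): v₀ = 0 m/s, a = -10 m/s².
Falls 675 m from rest: t = √(2·675/10) = 11.6 s; v = g·t = 116 m/s.
Impact speed = 116 m/s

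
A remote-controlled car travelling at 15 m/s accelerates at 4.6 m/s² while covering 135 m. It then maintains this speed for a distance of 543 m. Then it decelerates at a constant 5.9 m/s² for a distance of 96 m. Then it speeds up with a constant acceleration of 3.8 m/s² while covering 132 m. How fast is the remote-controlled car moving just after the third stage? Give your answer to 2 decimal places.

18.28 m/s

Phase 1 (accelerating): v₀ = 15.0 m/s, a = 4.6 m/s².
v² = v₀² + 2aΔx = 15.0² + 2·4.6·135 = 1470 → v = 38.3 m/s
t = (v − v₀)/a = (38.3 − 15.0)/4.6 = 5.07 s

Phase 2 (constant speed): v₀ = 38.3 m/s, a = 0 m/s².
Constant speed: t = d/v = 543/38.3 = 14.2 s

Phase 3 (decelerating): v₀ = 38.3 m/s, a = -5.9 m/s².
v² = v₀² + 2aΔx = 38.3² + 2·-5.9·96 = 334 → v = 18.3 m/s
t = (v − v₀)/a = (18.3 − 38.3)/-5.9 = 3.39 s
Speed at end of phase 3 = 18.3 m/s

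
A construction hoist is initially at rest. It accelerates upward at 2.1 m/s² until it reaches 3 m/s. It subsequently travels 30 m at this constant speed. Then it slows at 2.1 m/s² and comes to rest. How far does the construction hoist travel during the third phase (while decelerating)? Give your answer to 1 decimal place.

2.1 m

Phase 1 (accelerating): v₀ = 0 m/s, a = 2.1 m/s².
v = v₀ + at → t = (3 − 0) / 2.1 = 1.43 s
v² = v₀² + 2aΔx → Δx = (3² − 0²)/(2·2.1) = 2.14 m

Phase 2 (constant speed): v₀ = 3.00 m/s, a = 0 m/s².
Constant speed: t = d/v = 30/3.00 = 10.0 s

Phase 3 (decelerating): v₀ = 3.00 m/s, a = -2.1 m/s².
v = v₀ + at → t = (0 − 3.00) / -2.1 = 1.43 s
v² = v₀² + 2aΔx → Δx = (0² − 3.00²)/(2·-2.1) = 2.14 m
Distance in phase 3 = 2.14 m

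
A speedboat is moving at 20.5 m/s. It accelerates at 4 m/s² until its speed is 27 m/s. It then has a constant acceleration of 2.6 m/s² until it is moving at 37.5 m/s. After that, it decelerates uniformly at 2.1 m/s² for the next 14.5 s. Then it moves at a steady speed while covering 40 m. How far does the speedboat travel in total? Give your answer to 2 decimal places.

Phase 1 (accelerating): v₀ = 20.5 m/s, a = 4 m/s².
v = v₀ + at → t = (27 − 20.5) / 4 = 1.62 s
v² = v₀² + 2aΔx → Δx = (27² − 20.5²)/(2·4) = 38.6 m

Phase 2 (accelerating): v₀ = 27.0 m/s, a = 2.6 m/s².
v = v₀ + at → t = (37.5 − 27.0) / 2.6 = 4.04 s
v² = v₀² + 2aΔx → Δx = (37.5² − 27.0²)/(2·2.6) = 130 m

Phase 3 (decelerating): v₀ = 37.5 m/s, a = -2.1 m/s².
v = v₀ + at = 37.5 + (-2.1)(14.5) = 7.05 m/s
Δx = v₀t + ½at² = 37.5·14.5 + 0.5·-2.1·14.5² = 323 m

Phase 4 (constant speed): v₀ = 7.05 m/s, a = 0 m/s².
Constant speed: t = d/v = 40/7.05 = 5.67 s
Total distance = 38.6 + 130 + 323 + 40.0 = 532 m

531.82 m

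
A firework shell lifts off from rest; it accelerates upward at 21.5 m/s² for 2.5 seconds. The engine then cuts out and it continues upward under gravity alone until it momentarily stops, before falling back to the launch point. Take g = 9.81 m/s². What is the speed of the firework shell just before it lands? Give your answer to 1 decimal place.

64.9 m/s

Phase 1 (powered ascent): v₀ = 0 m/s, a = 21.5 m/s².
v = v₀ + at = 0 + (21.5)(2.5) = 53.8 m/s
Δx = v₀t + ½at² = 0·2.5 + 0.5·21.5·2.5² = 67.2 m

Phase 2 (coasting upward): v₀ = 53.8 m/s, a = -9.81 m/s².
v = v₀ + at → t = (0 − 53.8) / -9.81 = 5.48 s
v² = v₀² + 2aΔx → Δx = (0² − 53.8²)/(2·-9.81) = 147 m

Phase 3 (free fall): v₀ = 0 m/s, a = -9.81 m/s².
Falls 214 m from rest: t = √(2·214/9.81) = 6.61 s; v = g·t = 64.9 m/s.
Impact speed = 64.9 m/s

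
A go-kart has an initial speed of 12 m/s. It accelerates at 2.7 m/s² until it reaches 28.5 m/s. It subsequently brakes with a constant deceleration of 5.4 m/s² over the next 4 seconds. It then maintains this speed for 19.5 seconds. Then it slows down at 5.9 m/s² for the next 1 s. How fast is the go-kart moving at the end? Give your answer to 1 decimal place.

1.0 m/s

Phase 1 (accelerating): v₀ = 12.0 m/s, a = 2.7 m/s².
v = v₀ + at → t = (28.5 − 12.0) / 2.7 = 6.11 s
v² = v₀² + 2aΔx → Δx = (28.5² − 12.0²)/(2·2.7) = 124 m

Phase 2 (decelerating): v₀ = 28.5 m/s, a = -5.4 m/s².
v = v₀ + at = 28.5 + (-5.4)(4) = 6.90 m/s
Δx = v₀t + ½at² = 28.5·4 + 0.5·-5.4·4² = 70.8 m

Phase 3 (constant speed): v₀ = 6.90 m/s, a = 0 m/s².
v = v₀ + at = 6.90 + (0)(19.5) = 6.90 m/s
Δx = v₀t + ½at² = 6.90·19.5 + 0.5·0·19.5² = 135 m

Phase 4 (decelerating): v₀ = 6.90 m/s, a = -5.9 m/s².
v = v₀ + at = 6.90 + (-5.9)(1) = 1.00 m/s
Δx = v₀t + ½at² = 6.90·1 + 0.5·-5.9·1² = 3.95 m
Final speed = 1.00 m/s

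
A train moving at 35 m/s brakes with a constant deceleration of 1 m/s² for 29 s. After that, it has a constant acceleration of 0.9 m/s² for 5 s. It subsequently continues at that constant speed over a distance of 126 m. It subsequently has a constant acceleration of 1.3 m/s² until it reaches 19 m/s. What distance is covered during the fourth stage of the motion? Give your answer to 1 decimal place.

96.4 m

Phase 1 (decelerating): v₀ = 35.0 m/s, a = -1 m/s².
v = v₀ + at = 35.0 + (-1)(29) = 6.00 m/s
Δx = v₀t + ½at² = 35.0·29 + 0.5·-1·29² = 594 m

Phase 2 (accelerating): v₀ = 6.00 m/s, a = 0.9 m/s².
v = v₀ + at = 6.00 + (0.9)(5) = 10.5 m/s
Δx = v₀t + ½at² = 6.00·5 + 0.5·0.9·5² = 41.2 m

Phase 3 (constant speed): v₀ = 10.5 m/s, a = 0 m/s².
Constant speed: t = d/v = 126/10.5 = 12.0 s

Phase 4 (accelerating): v₀ = 10.5 m/s, a = 1.3 m/s².
v = v₀ + at → t = (19 − 10.5) / 1.3 = 6.54 s
v² = v₀² + 2aΔx → Δx = (19² − 10.5²)/(2·1.3) = 96.4 m
Distance in phase 4 = 96.4 m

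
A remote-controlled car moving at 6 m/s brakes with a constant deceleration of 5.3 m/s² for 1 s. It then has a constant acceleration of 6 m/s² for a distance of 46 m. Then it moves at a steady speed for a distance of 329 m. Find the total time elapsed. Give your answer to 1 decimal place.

18.8 s

Phase 1 (decelerating): v₀ = 6.00 m/s, a = -5.3 m/s².
v = v₀ + at = 6.00 + (-5.3)(1) = 0.700 m/s
Δx = v₀t + ½at² = 6.00·1 + 0.5·-5.3·1² = 3.35 m

Phase 2 (accelerating): v₀ = 0.700 m/s, a = 6 m/s².
v² = v₀² + 2aΔx = 0.700² + 2·6·46 = 552 → v = 23.5 m/s
t = (v − v₀)/a = (23.5 − 0.700)/6 = 3.80 s

Phase 3 (constant speed): v₀ = 23.5 m/s, a = 0 m/s².
Constant speed: t = d/v = 329/23.5 = 14.0 s
Total time = 1.00 + 3.80 + 14.0 = 18.8 s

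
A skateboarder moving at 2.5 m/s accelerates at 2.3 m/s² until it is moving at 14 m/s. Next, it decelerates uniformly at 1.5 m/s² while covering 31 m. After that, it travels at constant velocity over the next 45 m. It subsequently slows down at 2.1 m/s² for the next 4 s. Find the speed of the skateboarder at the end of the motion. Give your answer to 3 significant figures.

1.75 m/s

Phase 1 (accelerating): v₀ = 2.50 m/s, a = 2.3 m/s².
v = v₀ + at → t = (14 − 2.50) / 2.3 = 5.00 s
v² = v₀² + 2aΔx → Δx = (14² − 2.50²)/(2·2.3) = 41.2 m

Phase 2 (decelerating): v₀ = 14.0 m/s, a = -1.5 m/s².
v² = v₀² + 2aΔx = 14.0² + 2·-1.5·31 = 103 → v = 10.1 m/s
t = (v − v₀)/a = (10.1 − 14.0)/-1.5 = 2.57 s

Phase 3 (constant speed): v₀ = 10.1 m/s, a = 0 m/s².
Constant speed: t = d/v = 45/10.1 = 4.43 s

Phase 4 (decelerating): v₀ = 10.1 m/s, a = -2.1 m/s².
v = v₀ + at = 10.1 + (-2.1)(4) = 1.75 m/s
Δx = v₀t + ½at² = 10.1·4 + 0.5·-2.1·4² = 23.8 m
Final speed = 1.75 m/s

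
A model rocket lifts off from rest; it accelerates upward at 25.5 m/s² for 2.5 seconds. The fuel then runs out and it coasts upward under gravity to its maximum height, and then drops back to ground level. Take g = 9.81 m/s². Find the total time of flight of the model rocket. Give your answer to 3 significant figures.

Phase 1 (powered ascent): v₀ = 0 m/s, a = 25.5 m/s².
v = v₀ + at = 0 + (25.5)(2.5) = 63.8 m/s
Δx = v₀t + ½at² = 0·2.5 + 0.5·25.5·2.5² = 79.7 m

Phase 2 (coasting upward): v₀ = 63.8 m/s, a = -9.81 m/s².
v = v₀ + at → t = (0 − 63.8) / -9.81 = 6.50 s
v² = v₀² + 2aΔx → Δx = (0² − 63.8²)/(2·-9.81) = 207 m

Phase 3 (free fall): v₀ = 0 m/s, a = -9.81 m/s².
Falls 287 m from rest: t = √(2·287/9.81) = 7.65 s; v = g·t = 75.0 m/s.
Total time = 2.50 + 6.50 + 7.65 = 16.6 s

16.6 s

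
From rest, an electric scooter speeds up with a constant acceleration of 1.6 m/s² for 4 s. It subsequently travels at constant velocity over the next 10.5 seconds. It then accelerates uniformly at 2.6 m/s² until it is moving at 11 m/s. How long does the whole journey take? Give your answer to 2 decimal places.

Phase 1 (accelerating): v₀ = 0 m/s, a = 1.6 m/s².
v = v₀ + at = 0 + (1.6)(4) = 6.40 m/s
Δx = v₀t + ½at² = 0·4 + 0.5·1.6·4² = 12.8 m

Phase 2 (constant speed): v₀ = 6.40 m/s, a = 0 m/s².
v = v₀ + at = 6.40 + (0)(10.5) = 6.40 m/s
Δx = v₀t + ½at² = 6.40·10.5 + 0.5·0·10.5² = 67.2 m

Phase 3 (accelerating): v₀ = 6.40 m/s, a = 2.6 m/s².
v = v₀ + at → t = (11 − 6.40) / 2.6 = 1.77 s
v² = v₀² + 2aΔx → Δx = (11² − 6.40²)/(2·2.6) = 15.4 m
Total time = 4.00 + 10.5 + 1.77 = 16.3 s

16.27 s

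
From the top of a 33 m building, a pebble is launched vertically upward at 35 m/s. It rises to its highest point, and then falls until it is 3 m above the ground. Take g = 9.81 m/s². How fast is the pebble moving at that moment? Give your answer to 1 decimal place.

Phase 1 (rising): v₀ = 35.0 m/s, a = -9.81 m/s².
v = v₀ + at → t = (0 − 35.0) / -9.81 = 3.57 s
v² = v₀² + 2aΔx → Δx = (0² − 35.0²)/(2·-9.81) = 62.4 m

Phase 2 (falling): v₀ = 0 m/s, a = -9.81 m/s².
Falls 92.4 m from rest: t = √(2·92.4/9.81) = 4.34 s; v = g·t = 42.6 m/s.
Final speed = 42.6 m/s

42.6 m/s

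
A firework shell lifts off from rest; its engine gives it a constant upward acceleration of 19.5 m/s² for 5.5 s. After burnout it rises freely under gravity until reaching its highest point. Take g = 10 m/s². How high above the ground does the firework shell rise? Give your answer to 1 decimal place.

Phase 1 (powered ascent): v₀ = 0 m/s, a = 19.5 m/s².
v = v₀ + at = 0 + (19.5)(5.5) = 107 m/s
Δx = v₀t + ½at² = 0·5.5 + 0.5·19.5·5.5² = 295 m

Phase 2 (coasting upward): v₀ = 107 m/s, a = -10 m/s².
v = v₀ + at → t = (0 − 107) / -10 = 10.7 s
v² = v₀² + 2aΔx → Δx = (0² − 107²)/(2·-10) = 575 m
Maximum height = 295 + 575 = 870 m

870.1 m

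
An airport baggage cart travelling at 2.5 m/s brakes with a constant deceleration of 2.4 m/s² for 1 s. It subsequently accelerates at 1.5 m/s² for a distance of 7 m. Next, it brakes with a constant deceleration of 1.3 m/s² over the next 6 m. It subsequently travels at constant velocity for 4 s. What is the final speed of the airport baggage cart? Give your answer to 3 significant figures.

2.33 m/s

Phase 1 (decelerating): v₀ = 2.50 m/s, a = -2.4 m/s².
v = v₀ + at = 2.50 + (-2.4)(1) = 0.100 m/s
Δx = v₀t + ½at² = 2.50·1 + 0.5·-2.4·1² = 1.30 m

Phase 2 (accelerating): v₀ = 0.100 m/s, a = 1.5 m/s².
v² = v₀² + 2aΔx = 0.100² + 2·1.5·7 = 21.0 → v = 4.58 m/s
t = (v − v₀)/a = (4.58 − 0.100)/1.5 = 2.99 s

Phase 3 (decelerating): v₀ = 4.58 m/s, a = -1.3 m/s².
v² = v₀² + 2aΔx = 4.58² + 2·-1.3·6 = 5.41 → v = 2.33 m/s
t = (v − v₀)/a = (2.33 − 4.58)/-1.3 = 1.74 s

Phase 4 (constant speed): v₀ = 2.33 m/s, a = 0 m/s².
v = v₀ + at = 2.33 + (0)(4) = 2.33 m/s
Δx = v₀t + ½at² = 2.33·4 + 0.5·0·4² = 9.30 m
Final speed = 2.33 m/s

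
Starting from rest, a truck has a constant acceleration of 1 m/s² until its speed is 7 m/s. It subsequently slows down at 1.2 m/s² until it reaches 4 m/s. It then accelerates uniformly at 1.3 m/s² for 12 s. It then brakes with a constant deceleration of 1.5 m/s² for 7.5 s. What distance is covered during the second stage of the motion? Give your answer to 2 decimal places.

13.75 m

Phase 1 (accelerating): v₀ = 0 m/s, a = 1 m/s².
v = v₀ + at → t = (7 − 0) / 1 = 7.00 s
v² = v₀² + 2aΔx → Δx = (7² − 0²)/(2·1) = 24.5 m

Phase 2 (decelerating): v₀ = 7.00 m/s, a = -1.2 m/s².
v = v₀ + at → t = (4 − 7.00) / -1.2 = 2.50 s
v² = v₀² + 2aΔx → Δx = (4² − 7.00²)/(2·-1.2) = 13.8 m
Distance in phase 2 = 13.8 m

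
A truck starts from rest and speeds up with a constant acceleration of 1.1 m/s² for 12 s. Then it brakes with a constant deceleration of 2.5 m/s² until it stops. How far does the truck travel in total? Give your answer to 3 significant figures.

114 m

Phase 1 (accelerating): v₀ = 0 m/s, a = 1.1 m/s².
v = v₀ + at = 0 + (1.1)(12) = 13.2 m/s
Δx = v₀t + ½at² = 0·12 + 0.5·1.1·12² = 79.2 m

Phase 2 (decelerating): v₀ = 13.2 m/s, a = -2.5 m/s².
v = v₀ + at → t = (0 − 13.2) / -2.5 = 5.28 s
v² = v₀² + 2aΔx → Δx = (0² − 13.2²)/(2·-2.5) = 34.8 m
Total distance = 79.2 + 34.8 = 114 m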